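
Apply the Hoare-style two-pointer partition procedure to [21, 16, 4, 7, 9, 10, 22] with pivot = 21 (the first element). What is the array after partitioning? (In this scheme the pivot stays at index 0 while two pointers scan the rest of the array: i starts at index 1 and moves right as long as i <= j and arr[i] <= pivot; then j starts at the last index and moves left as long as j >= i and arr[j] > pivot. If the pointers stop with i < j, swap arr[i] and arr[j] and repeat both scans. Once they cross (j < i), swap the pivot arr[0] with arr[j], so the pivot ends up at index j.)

Hoare-style two-pointer partition with pivot = 21:

Initial array: [21, 16, 4, 7, 9, 10, 22]

Pointers start at i = 1, j = 6.
i ends at 6, j ends at 5: the pointers have crossed (j < i), so scanning stops.

Swap pivot arr[0] with arr[5] to place pivot at position 5: [10, 16, 4, 7, 9, 21, 22]
Pivot position: 5

After partitioning with pivot 21, the array becomes [10, 16, 4, 7, 9, 21, 22]. The pivot is placed at index 5. All elements to the left of the pivot are <= 21, and all elements to the right are > 21.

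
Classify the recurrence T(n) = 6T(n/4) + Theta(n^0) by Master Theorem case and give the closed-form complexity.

Master Theorem for T(n) = 6T(n/4) + O(n^0):

a = 6, b = 4, c = 0
log_b(a) = log_4(6) = 1.2925

Case 1: c = 0 < log_4(6) = 1.2925
T(n) = O(n^(log_4 6))

For T(n) = 6T(n/4) + O(n^0): log_4(6) = 1.2925. This is Case 1 of the Master Theorem (c < log_b(a), work dominated by leaves), giving O(n^(log_4 6)).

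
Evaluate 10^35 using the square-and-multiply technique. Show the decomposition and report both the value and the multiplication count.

Computing 10^35 by squaring (build up from 10^1; each line after the first costs one multiplication):

10^1 = 10
10^2 = (10^1)^2 = 10^2 = 100
10^4 = (10^2)^2 = 100^2 = 10000
10^8 = (10^4)^2 = 10000^2 = 100000000
10^16 = (10^8)^2 = 100000000^2 = 10000000000000000
10^17 = 10 * 10^16 = 10 * 10000000000000000 = 100000000000000000
10^34 = (10^17)^2 = 100000000000000000^2 = 10000000000000000000000000000000000
10^35 = 10 * 10^34 = 10 * 10000000000000000000000000000000000 = 100000000000000000000000000000000000

Result: 100000000000000000000000000000000000
Multiplications needed: 7 (7 lines after 10^1)

10^35 = 100000000000000000000000000000000000. Using exponentiation by squaring, this requires 7 multiplications. The key idea: if the exponent is even, square the half-power; if odd, multiply by the base once.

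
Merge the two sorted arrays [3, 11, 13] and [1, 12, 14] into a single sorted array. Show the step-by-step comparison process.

Merging process:

Compare 3 vs 1: take 1 from right. Merged: [1]
Compare 3 vs 12: take 3 from left. Merged: [1, 3]
Compare 11 vs 12: take 11 from left. Merged: [1, 3, 11]
Compare 13 vs 12: take 12 from right. Merged: [1, 3, 11, 12]
Compare 13 vs 14: take 13 from left. Merged: [1, 3, 11, 12, 13]
Append remaining from right: [14]. Merged: [1, 3, 11, 12, 13, 14]

Final merged array: [1, 3, 11, 12, 13, 14]
Total comparisons: 5

The merged array is [1, 3, 11, 12, 13, 14], requiring 5 comparisons. The merge step runs in O(n) time where n is the total number of elements.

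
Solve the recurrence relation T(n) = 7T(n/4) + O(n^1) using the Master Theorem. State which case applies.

Master Theorem for T(n) = 7T(n/4) + O(n^1):

a = 7, b = 4, c = 1
log_b(a) = log_4(7) = 1.4037

Case 1: c = 1 < log_4(7) = 1.4037
T(n) = O(n^(log_4 7))

For T(n) = 7T(n/4) + O(n^1): log_4(7) = 1.4037. This is Case 1 of the Master Theorem (c < log_b(a), work dominated by leaves), giving O(n^(log_4 7)).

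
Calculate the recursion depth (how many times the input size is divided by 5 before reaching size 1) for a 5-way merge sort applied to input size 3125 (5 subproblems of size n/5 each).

For divide and conquer with division factor 5:

Problem sizes at each level:
Level 0: 3125
Level 1: 625
Level 2: 125
Level 3: 25
Level 4: 5
Level 5: 1

The root is level 0 and the size-1 base case is level 5 (the tree spans levels 0 through 5, i.e. 6 levels counting the root), so the depth is the number of divisions: log_5(3125) = 5

The recursion tree depth is log_5(3125) = 5. At each level, the problem size is divided by 5, so it takes 5 divisions to reduce to a base case of size 1. The algorithm makes 5 recursive calls at each level.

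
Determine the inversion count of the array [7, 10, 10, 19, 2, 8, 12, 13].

Finding inversions in [7, 10, 10, 19, 2, 8, 12, 13]:

(0, 4): arr[0]=7 > arr[4]=2
(1, 4): arr[1]=10 > arr[4]=2
(1, 5): arr[1]=10 > arr[5]=8
(2, 4): arr[2]=10 > arr[4]=2
(2, 5): arr[2]=10 > arr[5]=8
(3, 4): arr[3]=19 > arr[4]=2
(3, 5): arr[3]=19 > arr[5]=8
(3, 6): arr[3]=19 > arr[6]=12
(3, 7): arr[3]=19 > arr[7]=13

Total inversions: 9

The array has 9 inversion(s): (0,4), (1,4), (1,5), (2,4), (2,5), (3,4), (3,5), (3,6), (3,7). Each pair (i,j) satisfies i < j and arr[i] > arr[j].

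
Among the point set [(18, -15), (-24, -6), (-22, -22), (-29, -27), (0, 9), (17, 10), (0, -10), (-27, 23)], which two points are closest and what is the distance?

Computing all pairwise distances among 8 points:

d((18, -15), (-24, -6)) = 42.9535
d((18, -15), (-22, -22)) = 40.6079
d((18, -15), (-29, -27)) = 48.5077
d((18, -15), (0, 9)) = 30.0
d((18, -15), (17, 10)) = 25.02
d((18, -15), (0, -10)) = 18.6815
d((18, -15), (-27, 23)) = 58.8982
d((-24, -6), (-22, -22)) = 16.1245
d((-24, -6), (-29, -27)) = 21.587
d((-24, -6), (0, 9)) = 28.3019
d((-24, -6), (17, 10)) = 44.0114
d((-24, -6), (0, -10)) = 24.3311
d((-24, -6), (-27, 23)) = 29.1548
d((-22, -22), (-29, -27)) = 8.6023 <-- minimum
d((-22, -22), (0, 9)) = 38.0132
d((-22, -22), (17, 10)) = 50.448
d((-22, -22), (0, -10)) = 25.0599
d((-22, -22), (-27, 23)) = 45.2769
d((-29, -27), (0, 9)) = 46.2277
d((-29, -27), (17, 10)) = 59.0339
d((-29, -27), (0, -10)) = 33.6155
d((-29, -27), (-27, 23)) = 50.04
d((0, 9), (17, 10)) = 17.0294
d((0, 9), (0, -10)) = 19.0
d((0, 9), (-27, 23)) = 30.4138
d((17, 10), (0, -10)) = 26.2488
d((17, 10), (-27, 23)) = 45.8803
d((0, -10), (-27, 23)) = 42.638

Closest pair: (-22, -22) and (-29, -27) with distance 8.6023

The closest pair is (-22, -22) and (-29, -27) with Euclidean distance 8.6023. For 8 points, brute-force pairwise comparison is shown above. For large n, the divide-and-conquer algorithm (sort by x, recurse on halves, check the dividing strip) achieves O(n log n).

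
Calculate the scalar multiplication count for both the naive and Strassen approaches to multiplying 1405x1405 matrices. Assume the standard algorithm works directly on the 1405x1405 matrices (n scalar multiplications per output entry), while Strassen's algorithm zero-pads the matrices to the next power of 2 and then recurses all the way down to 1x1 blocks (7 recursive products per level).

Matrix multiplication for 1405x1405 matrices:

Strassen's algorithm requires power-of-2 dimensions. Pad 1405x1405 to 2048x2048 (next power of 2).

Standard algorithm: 1405^3 = 2773505125 multiplications
Strassen's algorithm: 7^(log2(2048)) = 7^11 = 1977326743 multiplications
Savings: 2773505125 - 1977326743 = 796178382 multiplications

Standard: 2773505125 multiplications (1405^3). Strassen: 1977326743 multiplications (7^11, after padding to 2048x2048). Strassen reduces 8 recursive multiplications to 7 at each level.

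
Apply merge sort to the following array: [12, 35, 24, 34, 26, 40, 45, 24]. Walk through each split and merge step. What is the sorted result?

Merge sort trace:

Split: [12, 35, 24, 34, 26, 40, 45, 24] -> [12, 35, 24, 34] and [26, 40, 45, 24]
  Split: [12, 35, 24, 34] -> [12, 35] and [24, 34]
    Split: [12, 35] -> [12] and [35]
    Merge: [12] + [35] -> [12, 35]
    Split: [24, 34] -> [24] and [34]
    Merge: [24] + [34] -> [24, 34]
  Merge: [12, 35] + [24, 34] -> [12, 24, 34, 35]
  Split: [26, 40, 45, 24] -> [26, 40] and [45, 24]
    Split: [26, 40] -> [26] and [40]
    Merge: [26] + [40] -> [26, 40]
    Split: [45, 24] -> [45] and [24]
    Merge: [45] + [24] -> [24, 45]
  Merge: [26, 40] + [24, 45] -> [24, 26, 40, 45]
Merge: [12, 24, 34, 35] + [24, 26, 40, 45] -> [12, 24, 24, 26, 34, 35, 40, 45]

Final sorted array: [12, 24, 24, 26, 34, 35, 40, 45]

The merge sort proceeds by recursively splitting the array and merging sorted halves.
After all merges, the sorted array is [12, 24, 24, 26, 34, 35, 40, 45].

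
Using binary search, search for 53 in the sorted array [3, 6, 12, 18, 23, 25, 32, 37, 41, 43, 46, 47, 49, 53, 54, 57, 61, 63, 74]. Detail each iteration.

Binary search for 53 in [3, 6, 12, 18, 23, 25, 32, 37, 41, 43, 46, 47, 49, 53, 54, 57, 61, 63, 74]:

lo=0, hi=18, mid=9, arr[mid]=43 -> 43 < 53, search right half
lo=10, hi=18, mid=14, arr[mid]=54 -> 54 > 53, search left half
lo=10, hi=13, mid=11, arr[mid]=47 -> 47 < 53, search right half
lo=12, hi=13, mid=12, arr[mid]=49 -> 49 < 53, search right half
lo=13, hi=13, mid=13, arr[mid]=53 -> Found target at index 13!

Binary search finds 53 at index 13 after 5 comparisons. The search repeatedly halves the search space by comparing with the middle element.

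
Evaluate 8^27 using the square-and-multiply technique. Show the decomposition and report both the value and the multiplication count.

Computing 8^27 by squaring (build up from 8^1; each line after the first costs one multiplication):

8^1 = 8
8^2 = (8^1)^2 = 8^2 = 64
8^3 = 8 * 8^2 = 8 * 64 = 512
8^6 = (8^3)^2 = 512^2 = 262144
8^12 = (8^6)^2 = 262144^2 = 68719476736
8^13 = 8 * 8^12 = 8 * 68719476736 = 549755813888
8^26 = (8^13)^2 = 549755813888^2 = 302231454903657293676544
8^27 = 8 * 8^26 = 8 * 302231454903657293676544 = 2417851639229258349412352

Result: 2417851639229258349412352
Multiplications needed: 7 (7 lines after 8^1)

8^27 = 2417851639229258349412352. Using exponentiation by squaring, this requires 7 multiplications. The key idea: if the exponent is even, square the half-power; if odd, multiply by the base once.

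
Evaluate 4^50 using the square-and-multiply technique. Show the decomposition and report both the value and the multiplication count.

Computing 4^50 by squaring (build up from 4^1; each line after the first costs one multiplication):

4^1 = 4
4^2 = (4^1)^2 = 4^2 = 16
4^3 = 4 * 4^2 = 4 * 16 = 64
4^6 = (4^3)^2 = 64^2 = 4096
4^12 = (4^6)^2 = 4096^2 = 16777216
4^24 = (4^12)^2 = 16777216^2 = 281474976710656
4^25 = 4 * 4^24 = 4 * 281474976710656 = 1125899906842624
4^50 = (4^25)^2 = 1125899906842624^2 = 1267650600228229401496703205376

Result: 1267650600228229401496703205376
Multiplications needed: 7 (7 lines after 4^1)

4^50 = 1267650600228229401496703205376. Using exponentiation by squaring, this requires 7 multiplications. The key idea: if the exponent is even, square the half-power; if odd, multiply by the base once.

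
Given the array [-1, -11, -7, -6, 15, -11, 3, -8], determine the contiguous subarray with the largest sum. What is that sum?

Using Kadane's algorithm on [-1, -11, -7, -6, 15, -11, 3, -8]:

Scanning through the array:
Position 1 (value -11): max_ending_here = -11, max_so_far = -1
Position 2 (value -7): max_ending_here = -7, max_so_far = -1
Position 3 (value -6): max_ending_here = -6, max_so_far = -1
Position 4 (value 15): max_ending_here = 15, max_so_far = 15
Position 5 (value -11): max_ending_here = 4, max_so_far = 15
Position 6 (value 3): max_ending_here = 7, max_so_far = 15
Position 7 (value -8): max_ending_here = -1, max_so_far = 15

Maximum subarray: [15]
Maximum sum: 15

The maximum subarray is [15] with sum 15. This subarray runs from index 4 to index 4.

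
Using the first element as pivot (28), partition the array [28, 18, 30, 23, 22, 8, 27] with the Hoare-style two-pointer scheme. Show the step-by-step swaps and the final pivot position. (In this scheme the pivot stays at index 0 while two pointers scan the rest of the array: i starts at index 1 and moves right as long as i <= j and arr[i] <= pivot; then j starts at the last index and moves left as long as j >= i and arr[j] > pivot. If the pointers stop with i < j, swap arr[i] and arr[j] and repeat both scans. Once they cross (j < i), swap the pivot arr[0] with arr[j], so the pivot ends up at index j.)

Hoare-style two-pointer partition with pivot = 28:

Initial array: [28, 18, 30, 23, 22, 8, 27]

Pointers start at i = 1, j = 6.
i stops at index 2 (arr[2]=30 > 28), j stops at index 6 (arr[6]=27 <= 28): swap arr[2] and arr[6], array becomes [28, 18, 27, 23, 22, 8, 30]
i ends at 6, j ends at 5: the pointers have crossed (j < i), so scanning stops.

Swap pivot arr[0] with arr[5] to place pivot at position 5: [8, 18, 27, 23, 22, 28, 30]
Pivot position: 5

After partitioning with pivot 28, the array becomes [8, 18, 27, 23, 22, 28, 30]. The pivot is placed at index 5. All elements to the left of the pivot are <= 28, and all elements to the right are > 28.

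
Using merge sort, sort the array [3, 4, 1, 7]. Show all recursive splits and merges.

Merge sort trace:

Split: [3, 4, 1, 7] -> [3, 4] and [1, 7]
  Split: [3, 4] -> [3] and [4]
  Merge: [3] + [4] -> [3, 4]
  Split: [1, 7] -> [1] and [7]
  Merge: [1] + [7] -> [1, 7]
Merge: [3, 4] + [1, 7] -> [1, 3, 4, 7]

Final sorted array: [1, 3, 4, 7]

The merge sort proceeds by recursively splitting the array and merging sorted halves.
After all merges, the sorted array is [1, 3, 4, 7].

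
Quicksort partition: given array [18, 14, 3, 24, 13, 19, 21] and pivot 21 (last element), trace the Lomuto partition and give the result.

Lomuto partition with pivot = 21:

Initial array: [18, 14, 3, 24, 13, 19, 21]

arr[0]=18 <= 21: swap with position 0, array becomes [18, 14, 3, 24, 13, 19, 21]
arr[1]=14 <= 21: swap with position 1, array becomes [18, 14, 3, 24, 13, 19, 21]
arr[2]=3 <= 21: swap with position 2, array becomes [18, 14, 3, 24, 13, 19, 21]
arr[3]=24 > 21: no swap
arr[4]=13 <= 21: swap with position 3, array becomes [18, 14, 3, 13, 24, 19, 21]
arr[5]=19 <= 21: swap with position 4, array becomes [18, 14, 3, 13, 19, 24, 21]

Place pivot at position 5: [18, 14, 3, 13, 19, 21, 24]
Pivot position: 5

After partitioning with pivot 21, the array becomes [18, 14, 3, 13, 19, 21, 24]. The pivot is placed at index 5. All elements to the left of the pivot are <= 21, and all elements to the right are > 21.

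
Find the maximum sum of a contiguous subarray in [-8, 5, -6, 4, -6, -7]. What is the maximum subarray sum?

Using Kadane's algorithm on [-8, 5, -6, 4, -6, -7]:

Scanning through the array:
Position 1 (value 5): max_ending_here = 5, max_so_far = 5
Position 2 (value -6): max_ending_here = -1, max_so_far = 5
Position 3 (value 4): max_ending_here = 4, max_so_far = 5
Position 4 (value -6): max_ending_here = -2, max_so_far = 5
Position 5 (value -7): max_ending_here = -7, max_so_far = 5

Maximum subarray: [5]
Maximum sum: 5

The maximum subarray is [5] with sum 5. This subarray runs from index 1 to index 1.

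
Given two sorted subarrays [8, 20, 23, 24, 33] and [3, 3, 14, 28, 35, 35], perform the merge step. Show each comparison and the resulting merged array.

Merging process:

Compare 8 vs 3: take 3 from right. Merged: [3]
Compare 8 vs 3: take 3 from right. Merged: [3, 3]
Compare 8 vs 14: take 8 from left. Merged: [3, 3, 8]
Compare 20 vs 14: take 14 from right. Merged: [3, 3, 8, 14]
Compare 20 vs 28: take 20 from left. Merged: [3, 3, 8, 14, 20]
Compare 23 vs 28: take 23 from left. Merged: [3, 3, 8, 14, 20, 23]
Compare 24 vs 28: take 24 from left. Merged: [3, 3, 8, 14, 20, 23, 24]
Compare 33 vs 28: take 28 from right. Merged: [3, 3, 8, 14, 20, 23, 24, 28]
Compare 33 vs 35: take 33 from left. Merged: [3, 3, 8, 14, 20, 23, 24, 28, 33]
Append remaining from right: [35, 35]. Merged: [3, 3, 8, 14, 20, 23, 24, 28, 33, 35, 35]

Final merged array: [3, 3, 8, 14, 20, 23, 24, 28, 33, 35, 35]
Total comparisons: 9

The merged array is [3, 3, 8, 14, 20, 23, 24, 28, 33, 35, 35], requiring 9 comparisons. The merge step runs in O(n) time where n is the total number of elements.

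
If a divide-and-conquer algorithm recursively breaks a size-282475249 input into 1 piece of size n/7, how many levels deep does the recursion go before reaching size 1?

For divide and conquer with division factor 7:

Problem sizes at each level:
Level 0: 282475249
Level 1: 40353607
Level 2: 5764801
Level 3: 823543
Level 4: 117649
Level 5: 16807
Level 6: 2401
Level 7: 343
Level 8: 49
Level 9: 7
Level 10: 1

The root is level 0 and the size-1 base case is level 10 (the tree spans levels 0 through 10, i.e. 11 levels counting the root), so the depth is the number of divisions: log_7(282475249) = 10

The recursion tree depth is log_7(282475249) = 10. At each level, the problem size is divided by 7, so it takes 10 divisions to reduce to a base case of size 1. The algorithm makes 1 recursive call at each level.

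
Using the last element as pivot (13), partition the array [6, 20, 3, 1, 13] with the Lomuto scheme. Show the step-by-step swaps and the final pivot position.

Lomuto partition with pivot = 13:

Initial array: [6, 20, 3, 1, 13]

arr[0]=6 <= 13: swap with position 0, array becomes [6, 20, 3, 1, 13]
arr[1]=20 > 13: no swap
arr[2]=3 <= 13: swap with position 1, array becomes [6, 3, 20, 1, 13]
arr[3]=1 <= 13: swap with position 2, array becomes [6, 3, 1, 20, 13]

Place pivot at position 3: [6, 3, 1, 13, 20]
Pivot position: 3

After partitioning with pivot 13, the array becomes [6, 3, 1, 13, 20]. The pivot is placed at index 3. All elements to the left of the pivot are <= 13, and all elements to the right are > 13.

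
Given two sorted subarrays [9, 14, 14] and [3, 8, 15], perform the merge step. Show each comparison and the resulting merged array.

Merging process:

Compare 9 vs 3: take 3 from right. Merged: [3]
Compare 9 vs 8: take 8 from right. Merged: [3, 8]
Compare 9 vs 15: take 9 from left. Merged: [3, 8, 9]
Compare 14 vs 15: take 14 from left. Merged: [3, 8, 9, 14]
Compare 14 vs 15: take 14 from left. Merged: [3, 8, 9, 14, 14]
Append remaining from right: [15]. Merged: [3, 8, 9, 14, 14, 15]

Final merged array: [3, 8, 9, 14, 14, 15]
Total comparisons: 5

The merged array is [3, 8, 9, 14, 14, 15], requiring 5 comparisons. The merge step runs in O(n) time where n is the total number of elements.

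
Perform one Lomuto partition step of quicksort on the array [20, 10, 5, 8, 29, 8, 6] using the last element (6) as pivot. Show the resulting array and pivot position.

Lomuto partition with pivot = 6:

Initial array: [20, 10, 5, 8, 29, 8, 6]

arr[0]=20 > 6: no swap
arr[1]=10 > 6: no swap
arr[2]=5 <= 6: swap with position 0, array becomes [5, 10, 20, 8, 29, 8, 6]
arr[3]=8 > 6: no swap
arr[4]=29 > 6: no swap
arr[5]=8 > 6: no swap

Place pivot at position 1: [5, 6, 20, 8, 29, 8, 10]
Pivot position: 1

After partitioning with pivot 6, the array becomes [5, 6, 20, 8, 29, 8, 10]. The pivot is placed at index 1. All elements to the left of the pivot are <= 6, and all elements to the right are > 6.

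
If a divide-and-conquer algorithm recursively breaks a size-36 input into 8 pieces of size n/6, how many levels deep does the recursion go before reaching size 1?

For divide and conquer with division factor 6:

Problem sizes at each level:
Level 0: 36
Level 1: 6
Level 2: 1

The root is level 0 and the size-1 base case is level 2 (the tree spans levels 0 through 2, i.e. 3 levels counting the root), so the depth is the number of divisions: log_6(36) = 2

The recursion tree depth is log_6(36) = 2. At each level, the problem size is divided by 6, so it takes 2 divisions to reduce to a base case of size 1. The algorithm makes 8 recursive calls at each level.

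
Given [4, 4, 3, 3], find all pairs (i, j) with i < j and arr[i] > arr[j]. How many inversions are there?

Finding inversions in [4, 4, 3, 3]:

(0, 2): arr[0]=4 > arr[2]=3
(0, 3): arr[0]=4 > arr[3]=3
(1, 2): arr[1]=4 > arr[2]=3
(1, 3): arr[1]=4 > arr[3]=3

Total inversions: 4

The array has 4 inversion(s): (0,2), (0,3), (1,2), (1,3). Each pair (i,j) satisfies i < j and arr[i] > arr[j].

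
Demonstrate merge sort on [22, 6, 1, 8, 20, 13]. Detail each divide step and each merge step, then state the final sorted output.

Merge sort trace:

Split: [22, 6, 1, 8, 20, 13] -> [22, 6, 1] and [8, 20, 13]
  Split: [22, 6, 1] -> [22] and [6, 1]
    Split: [6, 1] -> [6] and [1]
    Merge: [6] + [1] -> [1, 6]
  Merge: [22] + [1, 6] -> [1, 6, 22]
  Split: [8, 20, 13] -> [8] and [20, 13]
    Split: [20, 13] -> [20] and [13]
    Merge: [20] + [13] -> [13, 20]
  Merge: [8] + [13, 20] -> [8, 13, 20]
Merge: [1, 6, 22] + [8, 13, 20] -> [1, 6, 8, 13, 20, 22]

Final sorted array: [1, 6, 8, 13, 20, 22]

The merge sort proceeds by recursively splitting the array and merging sorted halves.
After all merges, the sorted array is [1, 6, 8, 13, 20, 22].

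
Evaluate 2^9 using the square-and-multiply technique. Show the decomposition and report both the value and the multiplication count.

Computing 2^9 by squaring (build up from 2^1; each line after the first costs one multiplication):

2^1 = 2
2^2 = (2^1)^2 = 2^2 = 4
2^4 = (2^2)^2 = 4^2 = 16
2^8 = (2^4)^2 = 16^2 = 256
2^9 = 2 * 2^8 = 2 * 256 = 512

Result: 512
Multiplications needed: 4 (4 lines after 2^1)

2^9 = 512. Using exponentiation by squaring, this requires 4 multiplications. The key idea: if the exponent is even, square the half-power; if odd, multiply by the base once.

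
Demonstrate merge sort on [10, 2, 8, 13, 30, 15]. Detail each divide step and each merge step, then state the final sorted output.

Merge sort trace:

Split: [10, 2, 8, 13, 30, 15] -> [10, 2, 8] and [13, 30, 15]
  Split: [10, 2, 8] -> [10] and [2, 8]
    Split: [2, 8] -> [2] and [8]
    Merge: [2] + [8] -> [2, 8]
  Merge: [10] + [2, 8] -> [2, 8, 10]
  Split: [13, 30, 15] -> [13] and [30, 15]
    Split: [30, 15] -> [30] and [15]
    Merge: [30] + [15] -> [15, 30]
  Merge: [13] + [15, 30] -> [13, 15, 30]
Merge: [2, 8, 10] + [13, 15, 30] -> [2, 8, 10, 13, 15, 30]

Final sorted array: [2, 8, 10, 13, 15, 30]

The merge sort proceeds by recursively splitting the array and merging sorted halves.
After all merges, the sorted array is [2, 8, 10, 13, 15, 30].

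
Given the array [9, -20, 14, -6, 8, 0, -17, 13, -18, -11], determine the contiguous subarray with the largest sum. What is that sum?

Using Kadane's algorithm on [9, -20, 14, -6, 8, 0, -17, 13, -18, -11]:

Scanning through the array:
Position 1 (value -20): max_ending_here = -11, max_so_far = 9
Position 2 (value 14): max_ending_here = 14, max_so_far = 14
Position 3 (value -6): max_ending_here = 8, max_so_far = 14
Position 4 (value 8): max_ending_here = 16, max_so_far = 16
Position 5 (value 0): max_ending_here = 16, max_so_far = 16
Position 6 (value -17): max_ending_here = -1, max_so_far = 16
Position 7 (value 13): max_ending_here = 13, max_so_far = 16
Position 8 (value -18): max_ending_here = -5, max_so_far = 16
Position 9 (value -11): max_ending_here = -11, max_so_far = 16

Maximum subarray: [14, -6, 8]
Maximum sum: 16

The maximum subarray is [14, -6, 8] with sum 16. This subarray runs from index 2 to index 4.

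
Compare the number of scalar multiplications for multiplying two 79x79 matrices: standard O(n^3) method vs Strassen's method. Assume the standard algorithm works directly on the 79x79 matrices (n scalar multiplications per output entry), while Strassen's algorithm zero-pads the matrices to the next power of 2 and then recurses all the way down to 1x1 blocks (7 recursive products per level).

Matrix multiplication for 79x79 matrices:

Strassen's algorithm requires power-of-2 dimensions. Pad 79x79 to 128x128 (next power of 2).

Standard algorithm: 79^3 = 493039 multiplications
Strassen's algorithm: 7^(log2(128)) = 7^7 = 823543 multiplications
Difference: 493039 - 823543 = -330504 (Strassen uses MORE here due to padding overhead — for small or just-over-power-of-2 n, padding can outweigh the per-level savings)

Standard: 493039 multiplications (79^3). Strassen: 823543 multiplications (7^7, after padding to 128x128). Strassen reduces 8 recursive multiplications to 7 at each level.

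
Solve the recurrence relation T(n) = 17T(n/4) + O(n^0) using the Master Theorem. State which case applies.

Master Theorem for T(n) = 17T(n/4) + O(n^0):

a = 17, b = 4, c = 0
log_b(a) = log_4(17) = 2.0437

Case 1: c = 0 < log_4(17) = 2.0437
T(n) = O(n^(log_4 17))

For T(n) = 17T(n/4) + O(n^0): log_4(17) = 2.0437. This is Case 1 of the Master Theorem (c < log_b(a), work dominated by leaves), giving O(n^(log_4 17)).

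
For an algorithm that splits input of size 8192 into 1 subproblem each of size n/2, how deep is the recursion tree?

For divide and conquer with division factor 2:

Problem sizes at each level:
Level 0: 8192
Level 1: 4096
Level 2: 2048
Level 3: 1024
Level 4: 512
Level 5: 256
Level 6: 128
Level 7: 64
Level 8: 32
Level 9: 16
Level 10: 8
Level 11: 4
Level 12: 2
Level 13: 1

The root is level 0 and the size-1 base case is level 13 (the tree spans levels 0 through 13, i.e. 14 levels counting the root), so the depth is the number of divisions: log_2(8192) = 13

The recursion tree depth is log_2(8192) = 13. At each level, the problem size is divided by 2, so it takes 13 divisions to reduce to a base case of size 1. The algorithm makes 1 recursive call at each level.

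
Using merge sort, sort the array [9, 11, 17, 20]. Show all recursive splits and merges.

Merge sort trace:

Split: [9, 11, 17, 20] -> [9, 11] and [17, 20]
  Split: [9, 11] -> [9] and [11]
  Merge: [9] + [11] -> [9, 11]
  Split: [17, 20] -> [17] and [20]
  Merge: [17] + [20] -> [17, 20]
Merge: [9, 11] + [17, 20] -> [9, 11, 17, 20]

Final sorted array: [9, 11, 17, 20]

The merge sort proceeds by recursively splitting the array and merging sorted halves.
After all merges, the sorted array is [9, 11, 17, 20].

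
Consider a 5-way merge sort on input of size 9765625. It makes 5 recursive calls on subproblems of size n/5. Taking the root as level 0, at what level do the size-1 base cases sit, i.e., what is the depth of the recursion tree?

For divide and conquer with division factor 5:

Problem sizes at each level:
Level 0: 9765625
Level 1: 1953125
Level 2: 390625
Level 3: 78125
Level 4: 15625
Level 5: 3125
Level 6: 625
Level 7: 125
Level 8: 25
Level 9: 5
Level 10: 1

The root is level 0 and the size-1 base case is level 10 (the tree spans levels 0 through 10, i.e. 11 levels counting the root), so the depth is the number of divisions: log_5(9765625) = 10

The recursion tree depth is log_5(9765625) = 10. At each level, the problem size is divided by 5, so it takes 10 divisions to reduce to a base case of size 1. The algorithm makes 5 recursive calls at each level.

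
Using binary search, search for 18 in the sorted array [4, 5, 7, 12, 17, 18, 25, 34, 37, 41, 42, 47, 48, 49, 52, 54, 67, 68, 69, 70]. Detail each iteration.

Binary search for 18 in [4, 5, 7, 12, 17, 18, 25, 34, 37, 41, 42, 47, 48, 49, 52, 54, 67, 68, 69, 70]:

lo=0, hi=19, mid=9, arr[mid]=41 -> 41 > 18, search left half
lo=0, hi=8, mid=4, arr[mid]=17 -> 17 < 18, search right half
lo=5, hi=8, mid=6, arr[mid]=25 -> 25 > 18, search left half
lo=5, hi=5, mid=5, arr[mid]=18 -> Found target at index 5!

Binary search finds 18 at index 5 after 4 comparisons. The search repeatedly halves the search space by comparing with the middle element.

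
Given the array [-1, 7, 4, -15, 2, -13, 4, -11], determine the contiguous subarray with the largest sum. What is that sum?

Using Kadane's algorithm on [-1, 7, 4, -15, 2, -13, 4, -11]:

Scanning through the array:
Position 1 (value 7): max_ending_here = 7, max_so_far = 7
Position 2 (value 4): max_ending_here = 11, max_so_far = 11
Position 3 (value -15): max_ending_here = -4, max_so_far = 11
Position 4 (value 2): max_ending_here = 2, max_so_far = 11
Position 5 (value -13): max_ending_here = -11, max_so_far = 11
Position 6 (value 4): max_ending_here = 4, max_so_far = 11
Position 7 (value -11): max_ending_here = -7, max_so_far = 11

Maximum subarray: [7, 4]
Maximum sum: 11

The maximum subarray is [7, 4] with sum 11. This subarray runs from index 1 to index 2.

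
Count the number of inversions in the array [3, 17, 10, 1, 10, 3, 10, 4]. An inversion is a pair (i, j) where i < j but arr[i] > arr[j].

Finding inversions in [3, 17, 10, 1, 10, 3, 10, 4]:

(0, 3): arr[0]=3 > arr[3]=1
(1, 2): arr[1]=17 > arr[2]=10
(1, 3): arr[1]=17 > arr[3]=1
(1, 4): arr[1]=17 > arr[4]=10
(1, 5): arr[1]=17 > arr[5]=3
(1, 6): arr[1]=17 > arr[6]=10
(1, 7): arr[1]=17 > arr[7]=4
(2, 3): arr[2]=10 > arr[3]=1
(2, 5): arr[2]=10 > arr[5]=3
(2, 7): arr[2]=10 > arr[7]=4
(4, 5): arr[4]=10 > arr[5]=3
(4, 7): arr[4]=10 > arr[7]=4
(6, 7): arr[6]=10 > arr[7]=4

Total inversions: 13

The array has 13 inversion(s): (0,3), (1,2), (1,3), (1,4), (1,5), (1,6), (1,7), (2,3), (2,5), (2,7), (4,5), (4,7), (6,7). Each pair (i,j) satisfies i < j and arr[i] > arr[j].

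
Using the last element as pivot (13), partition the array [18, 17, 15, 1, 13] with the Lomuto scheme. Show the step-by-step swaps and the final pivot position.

Lomuto partition with pivot = 13:

Initial array: [18, 17, 15, 1, 13]

arr[0]=18 > 13: no swap
arr[1]=17 > 13: no swap
arr[2]=15 > 13: no swap
arr[3]=1 <= 13: swap with position 0, array becomes [1, 17, 15, 18, 13]

Place pivot at position 1: [1, 13, 15, 18, 17]
Pivot position: 1

After partitioning with pivot 13, the array becomes [1, 13, 15, 18, 17]. The pivot is placed at index 1. All elements to the left of the pivot are <= 13, and all elements to the right are > 13.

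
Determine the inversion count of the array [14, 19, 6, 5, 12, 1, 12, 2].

Finding inversions in [14, 19, 6, 5, 12, 1, 12, 2]:

(0, 2): arr[0]=14 > arr[2]=6
(0, 3): arr[0]=14 > arr[3]=5
(0, 4): arr[0]=14 > arr[4]=12
(0, 5): arr[0]=14 > arr[5]=1
(0, 6): arr[0]=14 > arr[6]=12
(0, 7): arr[0]=14 > arr[7]=2
(1, 2): arr[1]=19 > arr[2]=6
(1, 3): arr[1]=19 > arr[3]=5
(1, 4): arr[1]=19 > arr[4]=12
(1, 5): arr[1]=19 > arr[5]=1
(1, 6): arr[1]=19 > arr[6]=12
(1, 7): arr[1]=19 > arr[7]=2
(2, 3): arr[2]=6 > arr[3]=5
(2, 5): arr[2]=6 > arr[5]=1
(2, 7): arr[2]=6 > arr[7]=2
(3, 5): arr[3]=5 > arr[5]=1
(3, 7): arr[3]=5 > arr[7]=2
(4, 5): arr[4]=12 > arr[5]=1
(4, 7): arr[4]=12 > arr[7]=2
(6, 7): arr[6]=12 > arr[7]=2

Total inversions: 20

The array has 20 inversion(s): (0,2), (0,3), (0,4), (0,5), (0,6), (0,7), (1,2), (1,3), (1,4), (1,5), (1,6), (1,7), (2,3), (2,5), (2,7), (3,5), (3,7), (4,5), (4,7), (6,7). Each pair (i,j) satisfies i < j and arr[i] > arr[j].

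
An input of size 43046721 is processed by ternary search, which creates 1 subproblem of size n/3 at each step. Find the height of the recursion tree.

For divide and conquer with division factor 3:

Problem sizes at each level:
Level 0: 43046721
Level 1: 14348907
Level 2: 4782969
Level 3: 1594323
Level 4: 531441
Level 5: 177147
Level 6: 59049
Level 7: 19683
Level 8: 6561
Level 9: 2187
Level 10: 729
Level 11: 243
Level 12: 81
Level 13: 27
Level 14: 9
Level 15: 3
Level 16: 1

The root is level 0 and the size-1 base case is level 16 (the tree spans levels 0 through 16, i.e. 17 levels counting the root), so the depth is the number of divisions: log_3(43046721) = 16

The recursion tree depth is log_3(43046721) = 16. At each level, the problem size is divided by 3, so it takes 16 divisions to reduce to a base case of size 1. The algorithm makes 1 recursive call at each level.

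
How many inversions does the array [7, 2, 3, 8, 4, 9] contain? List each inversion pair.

Finding inversions in [7, 2, 3, 8, 4, 9]:

(0, 1): arr[0]=7 > arr[1]=2
(0, 2): arr[0]=7 > arr[2]=3
(0, 4): arr[0]=7 > arr[4]=4
(3, 4): arr[3]=8 > arr[4]=4

Total inversions: 4

The array has 4 inversion(s): (0,1), (0,2), (0,4), (3,4). Each pair (i,j) satisfies i < j and arr[i] > arr[j].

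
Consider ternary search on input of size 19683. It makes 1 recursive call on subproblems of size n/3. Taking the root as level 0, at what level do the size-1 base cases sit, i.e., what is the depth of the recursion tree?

For divide and conquer with division factor 3:

Problem sizes at each level:
Level 0: 19683
Level 1: 6561
Level 2: 2187
Level 3: 729
Level 4: 243
Level 5: 81
Level 6: 27
Level 7: 9
Level 8: 3
Level 9: 1

The root is level 0 and the size-1 base case is level 9 (the tree spans levels 0 through 9, i.e. 10 levels counting the root), so the depth is the number of divisions: log_3(19683) = 9

The recursion tree depth is log_3(19683) = 9. At each level, the problem size is divided by 3, so it takes 9 divisions to reduce to a base case of size 1. The algorithm makes 1 recursive call at each level.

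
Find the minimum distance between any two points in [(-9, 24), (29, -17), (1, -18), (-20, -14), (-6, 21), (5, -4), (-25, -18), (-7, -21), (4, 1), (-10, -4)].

Computing all pairwise distances among 10 points:

d((-9, 24), (29, -17)) = 55.9017
d((-9, 24), (1, -18)) = 43.1741
d((-9, 24), (-20, -14)) = 39.5601
d((-9, 24), (-6, 21)) = 4.2426 <-- minimum
d((-9, 24), (5, -4)) = 31.305
d((-9, 24), (-25, -18)) = 44.9444
d((-9, 24), (-7, -21)) = 45.0444
d((-9, 24), (4, 1)) = 26.4197
d((-9, 24), (-10, -4)) = 28.0179
d((29, -17), (1, -18)) = 28.0179
d((29, -17), (-20, -14)) = 49.0918
d((29, -17), (-6, 21)) = 51.6624
d((29, -17), (5, -4)) = 27.2947
d((29, -17), (-25, -18)) = 54.0093
d((29, -17), (-7, -21)) = 36.2215
d((29, -17), (4, 1)) = 30.8058
d((29, -17), (-10, -4)) = 41.1096
d((1, -18), (-20, -14)) = 21.3776
d((1, -18), (-6, 21)) = 39.6232
d((1, -18), (5, -4)) = 14.5602
d((1, -18), (-25, -18)) = 26.0
d((1, -18), (-7, -21)) = 8.544
d((1, -18), (4, 1)) = 19.2354
d((1, -18), (-10, -4)) = 17.8045
d((-20, -14), (-6, 21)) = 37.6962
d((-20, -14), (5, -4)) = 26.9258
d((-20, -14), (-25, -18)) = 6.4031
d((-20, -14), (-7, -21)) = 14.7648
d((-20, -14), (4, 1)) = 28.3019
d((-20, -14), (-10, -4)) = 14.1421
d((-6, 21), (5, -4)) = 27.313
d((-6, 21), (-25, -18)) = 43.382
d((-6, 21), (-7, -21)) = 42.0119
d((-6, 21), (4, 1)) = 22.3607
d((-6, 21), (-10, -4)) = 25.318
d((5, -4), (-25, -18)) = 33.1059
d((5, -4), (-7, -21)) = 20.8087
d((5, -4), (4, 1)) = 5.099
d((5, -4), (-10, -4)) = 15.0
d((-25, -18), (-7, -21)) = 18.2483
d((-25, -18), (4, 1)) = 34.6699
d((-25, -18), (-10, -4)) = 20.5183
d((-7, -21), (4, 1)) = 24.5967
d((-7, -21), (-10, -4)) = 17.2627
d((4, 1), (-10, -4)) = 14.8661

Closest pair: (-9, 24) and (-6, 21) with distance 4.2426

The closest pair is (-9, 24) and (-6, 21) with Euclidean distance 4.2426. For 10 points, brute-force pairwise comparison is shown above. For large n, the divide-and-conquer algorithm (sort by x, recurse on halves, check the dividing strip) achieves O(n log n).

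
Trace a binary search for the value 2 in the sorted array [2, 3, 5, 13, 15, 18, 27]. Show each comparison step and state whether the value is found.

Binary search for 2 in [2, 3, 5, 13, 15, 18, 27]:

lo=0, hi=6, mid=3, arr[mid]=13 -> 13 > 2, search left half
lo=0, hi=2, mid=1, arr[mid]=3 -> 3 > 2, search left half
lo=0, hi=0, mid=0, arr[mid]=2 -> Found target at index 0!

Binary search finds 2 at index 0 after 3 comparisons. The search repeatedly halves the search space by comparing with the middle element.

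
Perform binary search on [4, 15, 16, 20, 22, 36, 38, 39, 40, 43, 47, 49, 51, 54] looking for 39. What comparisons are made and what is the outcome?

Binary search for 39 in [4, 15, 16, 20, 22, 36, 38, 39, 40, 43, 47, 49, 51, 54]:

lo=0, hi=13, mid=6, arr[mid]=38 -> 38 < 39, search right half
lo=7, hi=13, mid=10, arr[mid]=47 -> 47 > 39, search left half
lo=7, hi=9, mid=8, arr[mid]=40 -> 40 > 39, search left half
lo=7, hi=7, mid=7, arr[mid]=39 -> Found target at index 7!

Binary search finds 39 at index 7 after 4 comparisons. The search repeatedly halves the search space by comparing with the middle element.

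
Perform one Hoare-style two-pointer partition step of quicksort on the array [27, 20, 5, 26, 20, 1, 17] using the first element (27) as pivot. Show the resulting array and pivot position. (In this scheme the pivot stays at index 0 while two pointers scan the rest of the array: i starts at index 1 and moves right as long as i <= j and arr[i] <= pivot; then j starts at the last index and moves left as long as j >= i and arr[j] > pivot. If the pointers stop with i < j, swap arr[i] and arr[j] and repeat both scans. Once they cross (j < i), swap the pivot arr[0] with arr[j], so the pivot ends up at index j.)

Hoare-style two-pointer partition with pivot = 27:

Initial array: [27, 20, 5, 26, 20, 1, 17]

Pointers start at i = 1, j = 6.
i ends at 7, j ends at 6: the pointers have crossed (j < i), so scanning stops.

Swap pivot arr[0] with arr[6] to place pivot at position 6: [17, 20, 5, 26, 20, 1, 27]
Pivot position: 6

After partitioning with pivot 27, the array becomes [17, 20, 5, 26, 20, 1, 27]. The pivot is placed at index 6. All elements to the left of the pivot are <= 27, and all elements to the right are > 27.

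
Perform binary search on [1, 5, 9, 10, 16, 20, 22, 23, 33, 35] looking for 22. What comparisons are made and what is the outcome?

Binary search for 22 in [1, 5, 9, 10, 16, 20, 22, 23, 33, 35]:

lo=0, hi=9, mid=4, arr[mid]=16 -> 16 < 22, search right half
lo=5, hi=9, mid=7, arr[mid]=23 -> 23 > 22, search left half
lo=5, hi=6, mid=5, arr[mid]=20 -> 20 < 22, search right half
lo=6, hi=6, mid=6, arr[mid]=22 -> Found target at index 6!

Binary search finds 22 at index 6 after 4 comparisons. The search repeatedly halves the search space by comparing with the middle element.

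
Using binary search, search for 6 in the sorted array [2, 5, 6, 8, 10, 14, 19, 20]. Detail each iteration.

Binary search for 6 in [2, 5, 6, 8, 10, 14, 19, 20]:

lo=0, hi=7, mid=3, arr[mid]=8 -> 8 > 6, search left half
lo=0, hi=2, mid=1, arr[mid]=5 -> 5 < 6, search right half
lo=2, hi=2, mid=2, arr[mid]=6 -> Found target at index 2!

Binary search finds 6 at index 2 after 3 comparisons. The search repeatedly halves the search space by comparing with the middle element.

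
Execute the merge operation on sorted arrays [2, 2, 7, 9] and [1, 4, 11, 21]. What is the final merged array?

Merging process:

Compare 2 vs 1: take 1 from right. Merged: [1]
Compare 2 vs 4: take 2 from left. Merged: [1, 2]
Compare 2 vs 4: take 2 from left. Merged: [1, 2, 2]
Compare 7 vs 4: take 4 from right. Merged: [1, 2, 2, 4]
Compare 7 vs 11: take 7 from left. Merged: [1, 2, 2, 4, 7]
Compare 9 vs 11: take 9 from left. Merged: [1, 2, 2, 4, 7, 9]
Append remaining from right: [11, 21]. Merged: [1, 2, 2, 4, 7, 9, 11, 21]

Final merged array: [1, 2, 2, 4, 7, 9, 11, 21]
Total comparisons: 6

The merged array is [1, 2, 2, 4, 7, 9, 11, 21], requiring 6 comparisons. The merge step runs in O(n) time where n is the total number of elements.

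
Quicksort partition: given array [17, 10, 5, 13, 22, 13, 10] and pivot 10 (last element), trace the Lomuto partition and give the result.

Lomuto partition with pivot = 10:

Initial array: [17, 10, 5, 13, 22, 13, 10]

arr[0]=17 > 10: no swap
arr[1]=10 <= 10: swap with position 0, array becomes [10, 17, 5, 13, 22, 13, 10]
arr[2]=5 <= 10: swap with position 1, array becomes [10, 5, 17, 13, 22, 13, 10]
arr[3]=13 > 10: no swap
arr[4]=22 > 10: no swap
arr[5]=13 > 10: no swap

Place pivot at position 2: [10, 5, 10, 13, 22, 13, 17]
Pivot position: 2

After partitioning with pivot 10, the array becomes [10, 5, 10, 13, 22, 13, 17]. The pivot is placed at index 2. All elements to the left of the pivot are <= 10, and all elements to the right are > 10.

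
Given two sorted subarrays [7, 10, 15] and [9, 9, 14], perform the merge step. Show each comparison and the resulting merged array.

Merging process:

Compare 7 vs 9: take 7 from left. Merged: [7]
Compare 10 vs 9: take 9 from right. Merged: [7, 9]
Compare 10 vs 9: take 9 from right. Merged: [7, 9, 9]
Compare 10 vs 14: take 10 from left. Merged: [7, 9, 9, 10]
Compare 15 vs 14: take 14 from right. Merged: [7, 9, 9, 10, 14]
Append remaining from left: [15]. Merged: [7, 9, 9, 10, 14, 15]

Final merged array: [7, 9, 9, 10, 14, 15]
Total comparisons: 5

The merged array is [7, 9, 9, 10, 14, 15], requiring 5 comparisons. The merge step runs in O(n) time where n is the total number of elements.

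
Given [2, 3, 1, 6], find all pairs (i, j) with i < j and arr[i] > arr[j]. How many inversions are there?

Finding inversions in [2, 3, 1, 6]:

(0, 2): arr[0]=2 > arr[2]=1
(1, 2): arr[1]=3 > arr[2]=1

Total inversions: 2

The array has 2 inversion(s): (0,2), (1,2). Each pair (i,j) satisfies i < j and arr[i] > arr[j].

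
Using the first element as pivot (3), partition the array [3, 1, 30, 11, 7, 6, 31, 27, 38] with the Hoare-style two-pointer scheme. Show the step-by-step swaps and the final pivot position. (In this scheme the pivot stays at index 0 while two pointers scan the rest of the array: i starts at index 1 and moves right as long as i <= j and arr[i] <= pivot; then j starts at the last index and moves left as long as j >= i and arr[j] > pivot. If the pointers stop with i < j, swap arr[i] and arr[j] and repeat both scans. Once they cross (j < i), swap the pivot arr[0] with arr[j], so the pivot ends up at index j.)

Hoare-style two-pointer partition with pivot = 3:

Initial array: [3, 1, 30, 11, 7, 6, 31, 27, 38]

Pointers start at i = 1, j = 8.
i ends at 2, j ends at 1: the pointers have crossed (j < i), so scanning stops.

Swap pivot arr[0] with arr[1] to place pivot at position 1: [1, 3, 30, 11, 7, 6, 31, 27, 38]
Pivot position: 1

After partitioning with pivot 3, the array becomes [1, 3, 30, 11, 7, 6, 31, 27, 38]. The pivot is placed at index 1. All elements to the left of the pivot are <= 3, and all elements to the right are > 3.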